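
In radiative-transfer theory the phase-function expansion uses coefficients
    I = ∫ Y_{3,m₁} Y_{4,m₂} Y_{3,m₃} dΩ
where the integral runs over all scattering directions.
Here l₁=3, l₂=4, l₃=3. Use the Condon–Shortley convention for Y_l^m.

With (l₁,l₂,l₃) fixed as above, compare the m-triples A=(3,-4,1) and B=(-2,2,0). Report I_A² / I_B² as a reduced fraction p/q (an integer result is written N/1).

14/1

l's match ⇒ only the (l;m) 3-j factors differ between A and B.
A: triangle coeff Δ(3,4,3) = 1/34650; Σ_t [0,0]: t=0:+1/1152 = 1/1152; (3j)²=1/33 [(3 4 3; 3 -4 1)], sign=+1
B: triangle coeff Δ(3,4,3) = 1/34650; Σ_t [3,4]: t=3:−1/72 t=4:+1/96 = -1/288; (3j)²=1/462 [(3 4 3; -2 2 0)], sign=+1
I_A²/I_B² = (1/33)/(1/462) = 14/1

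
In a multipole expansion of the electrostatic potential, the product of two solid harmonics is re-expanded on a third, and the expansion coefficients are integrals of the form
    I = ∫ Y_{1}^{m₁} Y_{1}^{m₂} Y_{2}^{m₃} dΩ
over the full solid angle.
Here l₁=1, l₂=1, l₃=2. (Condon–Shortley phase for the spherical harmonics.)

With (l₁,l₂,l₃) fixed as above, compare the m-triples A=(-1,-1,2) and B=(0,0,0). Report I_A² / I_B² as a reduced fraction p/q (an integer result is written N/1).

3/2

Same 1,1,2: normalisation and zero-m 3j drop out of the ratio.
A: Δ: 0! 2! 2! / 5! → 1/30; sum: t=0:+1/4 = 1/4; 3j²(1 1 2; -1 -1 2) = Δ·Π!·Σ² = 1/5  (sign +1)
B: Δ: 0! 2! 2! / 5! → 1/30; sum: t=0:+1/1 = 1/1; 3j²(1 1 2; 0 0 0) = Δ·Π!·Σ² = 2/15  (sign +1)
I_A²/I_B² = (1/5)/(2/15) = 3/2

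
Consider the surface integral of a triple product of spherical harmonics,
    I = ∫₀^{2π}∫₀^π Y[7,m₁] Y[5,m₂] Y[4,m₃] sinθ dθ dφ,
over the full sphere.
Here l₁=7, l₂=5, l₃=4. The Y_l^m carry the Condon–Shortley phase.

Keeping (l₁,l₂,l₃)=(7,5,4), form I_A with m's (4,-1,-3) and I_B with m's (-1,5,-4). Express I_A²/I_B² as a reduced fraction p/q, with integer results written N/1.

Same 7,5,4: normalisation and zero-m 3j drop out of the ratio.
A: Δ: 8! 6! 2! / 17! → 1/6126120; sum: t=2:+1/345600 t=3:−1/518400 = 1/1036800; 3j²(7 5 4; 4 -1 -3) = Δ·Π!·Σ² = 7/2210  (sign -1)
B: Δ: 8! 6! 2! / 17! → 1/6126120; sum: t=8:+1/58060800 = 1/58060800; 3j²(7 5 4; -1 5 -4) = Δ·Π!·Σ² = 1/4862  (sign +1)
I_A²/I_B² = (7/2210)/(1/4862) = 77/5

77/5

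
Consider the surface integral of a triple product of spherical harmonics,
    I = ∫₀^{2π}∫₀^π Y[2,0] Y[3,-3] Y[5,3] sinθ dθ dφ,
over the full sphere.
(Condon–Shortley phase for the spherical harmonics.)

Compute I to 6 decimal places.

Rules hold: Σm=0, L=10 even, 1≤5≤5.
N = 5·7·11 = 385
Δ = 0!·4!·6!/11! = 1/2310
Racah Σ t=0..0: t=0:+1/144 = 1/144
⇒ 3j(2 3 5; 0 0 0)² = 10/231, sgn -1
Racah Σ t=0..0: t=0:+1/2880 = 1/2880
⇒ 3j(2 3 5; 0 -3 3)² = 2/165, sgn +1
4πI² = N·(3j₀)²·(3jₘ)² = 20/99
I = -1·√(0.20202/4π) = -0.12679218

-0.126792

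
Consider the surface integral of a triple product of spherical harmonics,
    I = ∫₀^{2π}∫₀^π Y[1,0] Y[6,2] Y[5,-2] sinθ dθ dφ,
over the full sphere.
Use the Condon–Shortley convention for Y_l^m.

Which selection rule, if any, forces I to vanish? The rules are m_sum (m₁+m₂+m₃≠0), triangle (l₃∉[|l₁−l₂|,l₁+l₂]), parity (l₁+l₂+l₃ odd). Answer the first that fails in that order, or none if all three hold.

none

azimuthal sum: 0 + 2 − 2 = 0  ✓
5 ≤ 5 ≤ 7 (triangle on l)  ✓
L = 1 + 6 + 5 = 12 (even)  ✓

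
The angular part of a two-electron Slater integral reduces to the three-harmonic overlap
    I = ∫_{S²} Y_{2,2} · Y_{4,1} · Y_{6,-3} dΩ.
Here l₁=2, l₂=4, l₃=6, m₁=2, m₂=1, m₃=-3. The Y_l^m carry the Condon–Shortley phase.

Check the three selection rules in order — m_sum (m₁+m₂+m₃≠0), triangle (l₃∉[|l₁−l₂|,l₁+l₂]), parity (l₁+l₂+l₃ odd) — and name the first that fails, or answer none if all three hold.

Σmᵢ = 0  ✓
l₃∈[|l₁−l₂|,l₁+l₂]=[2,6], have l₃=6  ✓
Σlᵢ = 12 ⇒ even  ✓

none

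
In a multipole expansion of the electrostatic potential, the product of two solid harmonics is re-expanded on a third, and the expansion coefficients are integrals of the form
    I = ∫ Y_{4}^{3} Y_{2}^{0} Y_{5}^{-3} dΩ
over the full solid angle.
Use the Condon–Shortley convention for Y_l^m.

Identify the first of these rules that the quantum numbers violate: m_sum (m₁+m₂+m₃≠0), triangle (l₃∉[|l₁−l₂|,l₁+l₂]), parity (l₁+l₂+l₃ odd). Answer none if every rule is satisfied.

Σmᵢ = 0  ✓
l₃∈[|l₁−l₂|,l₁+l₂]=[2,6], have l₃=5  ✓
Σlᵢ = 11 ⇒ odd  ✗

parity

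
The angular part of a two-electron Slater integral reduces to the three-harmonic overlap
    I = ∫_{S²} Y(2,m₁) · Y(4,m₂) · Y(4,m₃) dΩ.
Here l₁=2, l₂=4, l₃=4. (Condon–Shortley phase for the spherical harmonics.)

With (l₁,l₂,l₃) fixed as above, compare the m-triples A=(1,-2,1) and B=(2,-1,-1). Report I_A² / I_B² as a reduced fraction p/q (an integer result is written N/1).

81/200

l's match ⇒ only the (l;m) 3-j factors differ between A and B.
A: triangle coeff Δ(2,4,4) = 1/13860; Σ_t [0,1]: t=0:+1/96 t=1:−1/240 = 1/160; (3j)²=27/1540 [(2 4 4; 1 -2 1)], sign=-1
B: triangle coeff Δ(2,4,4) = 1/13860; Σ_t [0,0]: t=0:+1/144 = 1/144; (3j)²=10/231 [(2 4 4; 2 -1 -1)], sign=-1
I_A²/I_B² = (27/1540)/(10/231) = 81/200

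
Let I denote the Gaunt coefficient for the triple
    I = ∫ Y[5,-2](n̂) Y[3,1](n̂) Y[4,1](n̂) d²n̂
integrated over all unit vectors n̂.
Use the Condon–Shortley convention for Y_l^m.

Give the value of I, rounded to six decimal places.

m-sum 0 ✓  L=12 even ✓  2≤4≤8 ✓
Π(2lᵢ+1) = 11×7×9 = 693
triangle coeff Δ(5,3,4) = 1/180180
Σ_t [1,3]: t=1:−1/576 t=2:+1/144 t=3:−1/576 = 1/288
(3j)²=20/1001 [(5 3 4; 0 0 0)], sign=+1
Σ_t [2,4]: t=2:+1/960 t=3:−1/288 t=4:+1/1728 = -1/540
(3j)²=128/6435 [(5 3 4; -2 1 1)], sign=+1
⇒ 4πI² = 512/1859
I = (+1)√(512/1859/(4π)) = 0.14804384

0.148044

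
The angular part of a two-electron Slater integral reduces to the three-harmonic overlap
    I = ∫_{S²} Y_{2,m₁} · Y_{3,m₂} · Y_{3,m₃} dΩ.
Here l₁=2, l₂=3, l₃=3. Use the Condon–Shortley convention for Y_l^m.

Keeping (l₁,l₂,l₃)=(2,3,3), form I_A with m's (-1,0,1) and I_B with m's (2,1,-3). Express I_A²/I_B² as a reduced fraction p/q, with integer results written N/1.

1/5

Shared (l₁,l₂,l₃)=(2,3,3): N and (l;000)² cancel in I_A²/I_B².
A: Δ = 2!·2!·4!/9! = 1/3780; Racah Σ t=1..2: t=1:−1/8 t=2:+1/12 = -1/24; ⇒ 3j(2 3 3; -1 0 1)² = 1/210, sgn -1
B: Δ = 2!·2!·4!/9! = 1/3780; Racah Σ t=0..0: t=0:+1/96 = 1/96; ⇒ 3j(2 3 3; 2 1 -3)² = 1/42, sgn +1
I_A²/I_B² = (1/210)/(1/42) = 1/5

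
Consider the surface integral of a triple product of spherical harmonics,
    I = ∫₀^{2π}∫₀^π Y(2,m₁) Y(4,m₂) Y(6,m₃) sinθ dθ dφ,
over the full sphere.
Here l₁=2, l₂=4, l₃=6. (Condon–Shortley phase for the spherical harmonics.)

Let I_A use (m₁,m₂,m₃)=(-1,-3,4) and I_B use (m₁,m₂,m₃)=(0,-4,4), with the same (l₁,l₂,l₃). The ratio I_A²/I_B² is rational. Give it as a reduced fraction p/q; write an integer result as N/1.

Shared (l₁,l₂,l₃)=(2,4,6): N and (l;000)² cancel in I_A²/I_B².
A: Δ = 0!·4!·8!/13! = 1/6435; Racah Σ t=0..0: t=0:+1/30240 = 1/30240; ⇒ 3j(2 4 6; -1 -3 4)² = 16/429, sgn +1
B: Δ = 0!·4!·8!/13! = 1/6435; Racah Σ t=0..0: t=0:+1/161280 = 1/161280; ⇒ 3j(2 4 6; 0 -4 4)² = 1/143, sgn +1
I_A²/I_B² = (16/429)/(1/143) = 16/3

16/3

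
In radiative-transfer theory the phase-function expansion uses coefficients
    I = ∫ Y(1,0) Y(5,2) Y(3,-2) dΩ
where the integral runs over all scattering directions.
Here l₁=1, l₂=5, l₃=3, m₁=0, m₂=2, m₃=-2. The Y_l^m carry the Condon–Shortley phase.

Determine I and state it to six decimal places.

triangle: need 4≤l₃≤6, have 3; I=0

0.000000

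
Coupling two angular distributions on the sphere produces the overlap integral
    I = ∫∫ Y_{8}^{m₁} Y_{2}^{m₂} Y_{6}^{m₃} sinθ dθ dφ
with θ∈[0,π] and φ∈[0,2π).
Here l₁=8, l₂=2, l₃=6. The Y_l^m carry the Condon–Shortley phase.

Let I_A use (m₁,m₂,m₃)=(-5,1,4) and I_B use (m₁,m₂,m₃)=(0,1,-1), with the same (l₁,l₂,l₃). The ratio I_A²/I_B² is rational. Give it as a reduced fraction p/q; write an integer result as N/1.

Same 8,2,6: normalisation and zero-m 3j drop out of the ratio.
A: Δ: 4! 12! 0! / 17! → 1/30940; sum: t=3:−1/43545600 = -1/43545600; 3j²(8 2 6; -5 1 4) = Δ·Π!·Σ² = 33/1190  (sign -1)
B: Δ: 4! 12! 0! / 17! → 1/30940; sum: t=3:−1/3628800 = -1/3628800; 3j²(8 2 6; 0 1 -1) = Δ·Π!·Σ² = 16/1105  (sign +1)
I_A²/I_B² = (33/1190)/(16/1105) = 429/224

429/224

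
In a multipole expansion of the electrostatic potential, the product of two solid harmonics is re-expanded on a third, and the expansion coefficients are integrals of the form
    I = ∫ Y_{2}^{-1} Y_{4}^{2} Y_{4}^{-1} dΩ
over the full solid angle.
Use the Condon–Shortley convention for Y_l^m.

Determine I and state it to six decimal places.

Checks pass: Σm=0; 10 even; l₃=4∈[2,6].
(2·2+1)(2·4+1)(2·4+1) = 405
Δ: 2! 2! 6! / 11! → 1/13860
sum: t=0:+1/192 t=1:−1/36 t=2:+1/192 = -5/288
3j²(2 4 4; 0 0 0) = Δ·Π!·Σ² = 20/693  (sign -1)
sum: t=1:−1/240 t=2:+1/96 = 1/160
3j²(2 4 4; -1 2 -1) = Δ·Π!·Σ² = 27/1540  (sign -1)
combine: 4πI² = 405·20/693·27/1540 = 1215/5929
take √, sign +1: I = 0.12770047

0.127700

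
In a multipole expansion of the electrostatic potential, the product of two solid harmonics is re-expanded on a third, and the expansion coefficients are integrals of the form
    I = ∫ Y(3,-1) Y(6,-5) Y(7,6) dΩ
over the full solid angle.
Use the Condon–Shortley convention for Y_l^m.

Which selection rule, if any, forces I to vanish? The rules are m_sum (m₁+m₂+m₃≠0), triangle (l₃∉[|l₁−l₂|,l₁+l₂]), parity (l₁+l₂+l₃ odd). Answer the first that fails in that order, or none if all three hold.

Σmᵢ = 0  ✓
l₃∈[|l₁−l₂|,l₁+l₂]=[3,9], have l₃=7  ✓
Σlᵢ = 16 ⇒ even  ✓

none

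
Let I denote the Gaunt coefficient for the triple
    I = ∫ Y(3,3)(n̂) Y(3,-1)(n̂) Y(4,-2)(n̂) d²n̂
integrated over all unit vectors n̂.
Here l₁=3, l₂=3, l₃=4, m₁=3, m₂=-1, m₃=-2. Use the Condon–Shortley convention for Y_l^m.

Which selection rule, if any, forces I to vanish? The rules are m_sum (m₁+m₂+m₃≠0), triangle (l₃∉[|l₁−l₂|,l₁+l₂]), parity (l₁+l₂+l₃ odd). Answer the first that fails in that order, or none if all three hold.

m₁+m₂+m₃ = 3 − 1 − 2 = 0  ✓
triangle: |3−3|=0 ≤ l₃=4 ≤ 3+3=6  ✓
parity: l₁+l₂+l₃ = 10 is even  ✓

none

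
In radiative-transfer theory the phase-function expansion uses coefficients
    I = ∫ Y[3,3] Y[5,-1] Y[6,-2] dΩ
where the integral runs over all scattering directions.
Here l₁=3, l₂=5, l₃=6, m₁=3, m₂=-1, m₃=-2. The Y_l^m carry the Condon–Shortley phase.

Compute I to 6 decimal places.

-0.174062

m-sum 0 ✓  L=14 even ✓  2≤6≤8 ✓
Π(2lᵢ+1) = 7×11×13 = 1001
triangle coeff Δ(3,5,6) = 1/675675
Σ_t [0,2]: t=0:+1/8640 t=1:−1/2304 t=2:+1/8640 = -7/34560
(3j)²=7/429 [(3 5 6; 0 0 0)], sign=-1
Σ_t [0,0]: t=0:+1/27648 = 1/27648
(3j)²=10/429 [(3 5 6; 3 -1 -2)], sign=+1
⇒ 4πI² = 490/1287
I = (-1)√(490/1287/(4π)) = -0.17406195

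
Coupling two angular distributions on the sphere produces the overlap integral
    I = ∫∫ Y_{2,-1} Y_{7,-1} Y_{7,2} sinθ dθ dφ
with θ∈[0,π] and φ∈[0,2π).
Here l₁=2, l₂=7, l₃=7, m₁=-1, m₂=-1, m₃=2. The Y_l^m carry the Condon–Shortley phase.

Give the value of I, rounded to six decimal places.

Checks pass: Σm=0; 16 even; l₃=7∈[5,9].
(2·2+1)(2·7+1)(2·7+1) = 1125
Δ: 2! 2! 12! / 17! → 1/185640
sum: t=0:+1/2419200 t=1:−1/518400 t=2:+1/2419200 = -1/907200
3j²(2 7 7; 0 0 0) = Δ·Π!·Σ² = 56/3315  (sign +1)
sum: t=1:−1/1209600 t=2:+1/1935360 = -1/3225600
3j²(2 7 7; -1 -1 2) = Δ·Π!·Σ² = 243/61880  (sign +1)
combine: 4πI² = 1125·56/3315·243/61880 = 3645/48841
take √, sign +1: I = 0.07706400

0.077064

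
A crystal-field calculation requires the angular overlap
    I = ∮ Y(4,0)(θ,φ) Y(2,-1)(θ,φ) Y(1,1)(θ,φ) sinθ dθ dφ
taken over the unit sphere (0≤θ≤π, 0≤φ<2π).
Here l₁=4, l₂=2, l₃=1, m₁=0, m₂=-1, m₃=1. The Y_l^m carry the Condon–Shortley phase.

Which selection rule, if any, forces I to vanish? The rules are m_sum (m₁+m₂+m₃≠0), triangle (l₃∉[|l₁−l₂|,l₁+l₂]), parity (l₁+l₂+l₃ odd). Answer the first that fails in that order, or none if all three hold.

Σmᵢ = 0  ✓
l₃∈[|l₁−l₂|,l₁+l₂]=[2,6], have l₃=1  ✗
Σlᵢ = 7 ⇒ odd

triangle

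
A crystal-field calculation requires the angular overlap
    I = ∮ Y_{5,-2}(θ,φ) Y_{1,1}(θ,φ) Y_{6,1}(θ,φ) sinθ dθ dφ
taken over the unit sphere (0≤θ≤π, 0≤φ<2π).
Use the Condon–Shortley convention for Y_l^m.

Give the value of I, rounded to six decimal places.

Rules hold: Σm=0, L=12 even, 4≤6≤6.
N = 11·3·13 = 429
Δ = 0!·10!·2!/13! = 1/858
Racah Σ t=0..0: t=0:+1/14400 = 1/14400
⇒ 3j(5 1 6; 0 0 0)² = 6/143, sgn +1
Racah Σ t=0..0: t=0:+1/60480 = 1/60480
⇒ 3j(5 1 6; -2 1 1)² = 5/429, sgn -1
4πI² = N·(3j₀)²·(3jₘ)² = 30/143
I = -1·√(0.20979/4π) = -0.12920749

-0.129207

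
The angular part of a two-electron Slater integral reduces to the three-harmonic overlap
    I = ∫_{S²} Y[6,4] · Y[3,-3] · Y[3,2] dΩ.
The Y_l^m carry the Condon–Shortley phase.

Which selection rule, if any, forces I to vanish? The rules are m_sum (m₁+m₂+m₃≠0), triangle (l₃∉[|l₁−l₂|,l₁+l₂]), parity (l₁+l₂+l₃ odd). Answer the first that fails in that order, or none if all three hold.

m_sum

m₁+m₂+m₃ = 4 − 3 + 2 = 3  ✗
triangle: |6−3|=3 ≤ l₃=3 ≤ 6+3=9
parity: l₁+l₂+l₃ = 12 is even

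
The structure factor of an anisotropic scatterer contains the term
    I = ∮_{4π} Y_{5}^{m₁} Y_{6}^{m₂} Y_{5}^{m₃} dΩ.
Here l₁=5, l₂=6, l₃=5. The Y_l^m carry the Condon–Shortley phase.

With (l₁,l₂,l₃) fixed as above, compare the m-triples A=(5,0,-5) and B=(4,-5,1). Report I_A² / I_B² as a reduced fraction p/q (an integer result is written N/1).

25/297

Shared (l₁,l₂,l₃)=(5,6,5): N and (l;000)² cancel in I_A²/I_B².
A: Δ = 6!·4!·6!/17! = 1/28588560; Racah Σ t=0..0: t=0:+1/12441600 = 1/12441600; ⇒ 3j(5 6 5; 5 0 -5)² = 15/9724, sgn +1
B: Δ = 6!·4!·6!/17! = 1/28588560; Racah Σ t=0..1: t=0:+1/518400 t=1:−1/2073600 = 1/691200; ⇒ 3j(5 6 5; 4 -5 1)² = 81/4420, sgn +1
I_A²/I_B² = (15/9724)/(81/4420) = 25/297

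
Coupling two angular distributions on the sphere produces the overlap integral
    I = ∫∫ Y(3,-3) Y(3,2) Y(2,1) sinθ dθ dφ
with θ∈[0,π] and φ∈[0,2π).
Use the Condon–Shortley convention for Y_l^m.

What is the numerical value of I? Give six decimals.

Checks pass: Σm=0; 8 even; l₃=2∈[0,6].
(2·3+1)(2·3+1)(2·2+1) = 245
Δ: 4! 2! 2! / 9! → 1/3780
sum: t=1:−1/24 t=2:+1/4 t=3:−1/24 = 1/6
3j²(3 3 2; 0 0 0) = Δ·Π!·Σ² = 4/105  (sign +1)
sum: t=4:+1/48 = 1/48
3j²(3 3 2; -3 2 1) = Δ·Π!·Σ² = 5/84  (sign -1)
combine: 4πI² = 245·4/105·5/84 = 5/9
take √, sign -1: I = -0.21026104

-0.210261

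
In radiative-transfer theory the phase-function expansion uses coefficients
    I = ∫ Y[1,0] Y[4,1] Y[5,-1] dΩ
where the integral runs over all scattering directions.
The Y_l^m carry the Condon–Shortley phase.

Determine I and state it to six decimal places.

-0.240571

m-sum 0 ✓  L=10 even ✓  3≤5≤5 ✓
Π(2lᵢ+1) = 3×9×11 = 297
triangle coeff Δ(1,4,5) = 1/495
Σ_t [0,0]: t=0:+1/576 = 1/576
(3j)²=5/99 [(1 4 5; 0 0 0)], sign=-1
Σ_t [0,0]: t=0:+1/720 = 1/720
(3j)²=8/165 [(1 4 5; 0 1 -1)], sign=+1
⇒ 4πI² = 8/11
I = (-1)√(8/11/(4π)) = -0.24057125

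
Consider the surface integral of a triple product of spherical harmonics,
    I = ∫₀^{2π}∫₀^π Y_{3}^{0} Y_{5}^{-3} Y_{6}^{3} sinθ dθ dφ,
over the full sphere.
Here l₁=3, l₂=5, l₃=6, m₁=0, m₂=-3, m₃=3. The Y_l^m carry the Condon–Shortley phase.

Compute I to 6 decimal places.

0.036034

Checks pass: Σm=0; 14 even; l₃=6∈[2,8].
(2·3+1)(2·5+1)(2·6+1) = 1001
Δ: 2! 4! 8! / 15! → 1/675675
sum: t=0:+1/8640 t=1:−1/2304 t=2:+1/8640 = -7/34560
3j²(3 5 6; 0 0 0) = Δ·Π!·Σ² = 7/429  (sign -1)
sum: t=0:+1/17280 t=1:−1/20160 t=2:+1/483840 = 1/96768
3j²(3 5 6; 0 -3 3) = Δ·Π!·Σ² = 1/1001  (sign -1)
combine: 4πI² = 1001·7/429·1/1001 = 7/429
take √, sign +1: I = 0.03603425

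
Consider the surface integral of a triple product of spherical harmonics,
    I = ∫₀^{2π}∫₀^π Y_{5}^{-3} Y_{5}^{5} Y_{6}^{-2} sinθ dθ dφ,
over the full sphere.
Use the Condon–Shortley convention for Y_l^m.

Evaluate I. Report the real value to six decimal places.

Rules hold: Σm=0, L=16 even, 0≤6≤10.
N = 11·11·13 = 1573
Δ = 4!·6!·6!/17! = 1/28588560
Racah Σ t=0..4: t=0:+1/345600 t=1:−1/13824 t=2:+1/5184 t=3:−1/13824 t=4:+1/345600 = 7/129600
⇒ 3j(5 5 6; 0 0 0)² = 80/7293, sgn +1
Racah Σ t=4..4: t=4:+1/829440 = 1/829440
⇒ 3j(5 5 6; -3 5 -2)² = 35/2431, sgn +1
4πI² = N·(3j₀)²·(3jₘ)² = 2800/11271
I = +1·√(0.248425/4π) = 0.14060244

0.140602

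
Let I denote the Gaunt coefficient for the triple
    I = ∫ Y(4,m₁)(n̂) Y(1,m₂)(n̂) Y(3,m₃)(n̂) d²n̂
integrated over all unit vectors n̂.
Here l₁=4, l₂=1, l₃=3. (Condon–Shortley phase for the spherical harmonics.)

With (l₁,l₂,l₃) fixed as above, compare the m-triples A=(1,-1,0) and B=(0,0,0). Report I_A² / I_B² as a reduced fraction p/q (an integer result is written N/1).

l's match ⇒ only the (l;m) 3-j factors differ between A and B.
A: triangle coeff Δ(4,1,3) = 1/252; Σ_t [0,0]: t=0:+1/72 = 1/72; (3j)²=5/126 [(4 1 3; 1 -1 0)], sign=-1
B: triangle coeff Δ(4,1,3) = 1/252; Σ_t [1,1]: t=1:−1/36 = -1/36; (3j)²=4/63 [(4 1 3; 0 0 0)], sign=+1
I_A²/I_B² = (5/126)/(4/63) = 5/8

5/8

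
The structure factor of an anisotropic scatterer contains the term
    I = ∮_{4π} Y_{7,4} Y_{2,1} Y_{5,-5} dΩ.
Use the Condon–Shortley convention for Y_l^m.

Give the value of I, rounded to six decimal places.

0.037585

m-sum 0 ✓  L=14 even ✓  5≤5≤9 ✓
Π(2lᵢ+1) = 15×5×11 = 825
triangle coeff Δ(7,2,5) = 1/15015
Σ_t [2,2]: t=2:+1/57600 = 1/57600
(3j)²=21/715 [(7 2 5; 0 0 0)], sign=-1
Σ_t [3,3]: t=3:−1/21772800 = -1/21772800
(3j)²=1/1365 [(7 2 5; 4 1 -5)], sign=-1
⇒ 4πI² = 3/169
I = (+1)√(3/169/(4π)) = 0.03758481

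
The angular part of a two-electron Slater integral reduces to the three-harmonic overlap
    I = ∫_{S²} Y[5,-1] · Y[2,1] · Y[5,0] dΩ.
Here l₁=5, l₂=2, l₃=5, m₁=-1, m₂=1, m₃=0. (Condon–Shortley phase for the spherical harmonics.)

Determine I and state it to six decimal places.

Rules hold: Σm=0, L=12 even, 3≤5≤7.
N = 11·5·11 = 605
Δ = 2!·8!·2!/13! = 1/38610
Racah Σ t=0..2: t=0:+1/2880 t=1:−1/576 t=2:+1/2880 = -1/960
⇒ 3j(5 2 5; 0 0 0)² = 10/429, sgn +1
Racah Σ t=1..2: t=1:−1/1440 t=2:+1/1152 = 1/5760
⇒ 3j(5 2 5; -1 1 0)² = 1/858, sgn -1
4πI² = N·(3j₀)²·(3jₘ)² = 25/1521
I = -1·√(0.0164366/4π) = -0.03616600

-0.036166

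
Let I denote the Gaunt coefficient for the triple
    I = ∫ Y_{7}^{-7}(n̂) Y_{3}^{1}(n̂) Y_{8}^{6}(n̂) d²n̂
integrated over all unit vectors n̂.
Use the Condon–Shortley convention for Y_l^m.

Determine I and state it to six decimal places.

Rules hold: Σm=0, L=18 even, 4≤8≤10.
N = 15·7·17 = 1785
Δ = 2!·12!·4!/19! = 1/5290740
Racah Σ t=0..2: t=0:+1/7257600 t=1:−1/2073600 t=2:+1/7257600 = -1/4838400
⇒ 3j(7 3 8; 0 0 0)² = 252/20995, sgn -1
Racah Σ t=2..2: t=2:+1/3832012800 = 1/3832012800
⇒ 3j(7 3 8; -7 1 6)² = 91/9690, sgn +1
4πI² = N·(3j₀)²·(3jₘ)² = 6174/30685
I = -1·√(0.201206/4π) = -0.12653635

-0.126536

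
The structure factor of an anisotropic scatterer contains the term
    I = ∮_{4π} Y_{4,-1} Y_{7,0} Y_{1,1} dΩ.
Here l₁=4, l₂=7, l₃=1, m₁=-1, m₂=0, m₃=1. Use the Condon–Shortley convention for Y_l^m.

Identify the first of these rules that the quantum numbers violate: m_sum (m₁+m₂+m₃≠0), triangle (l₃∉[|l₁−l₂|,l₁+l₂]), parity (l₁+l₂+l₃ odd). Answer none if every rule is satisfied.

triangle

m₁+m₂+m₃ = -1 + 0 + 1 = 0  ✓
triangle: |4−7|=3 ≤ l₃=1 ≤ 4+7=11  ✗
parity: l₁+l₂+l₃ = 12 is even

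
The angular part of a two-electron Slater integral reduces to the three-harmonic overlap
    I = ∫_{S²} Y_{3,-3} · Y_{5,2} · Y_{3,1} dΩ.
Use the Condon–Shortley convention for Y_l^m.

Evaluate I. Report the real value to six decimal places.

l₁+l₂+l₃=11 is odd: 3j(l;000)=0 ⇒ I=0

0.000000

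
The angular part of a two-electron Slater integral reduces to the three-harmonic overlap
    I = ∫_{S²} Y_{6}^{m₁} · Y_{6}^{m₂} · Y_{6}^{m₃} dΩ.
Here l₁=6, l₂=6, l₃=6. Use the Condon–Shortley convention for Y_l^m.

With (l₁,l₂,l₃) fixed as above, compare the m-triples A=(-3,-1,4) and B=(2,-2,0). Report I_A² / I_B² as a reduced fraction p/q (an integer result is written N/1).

l's match ⇒ only the (l;m) 3-j factors differ between A and B.
A: triangle coeff Δ(6,6,6) = 1/325909584; Σ_t [3,5]: t=3:−1/1244160 t=4:+1/691200 t=5:−1/4147200 = 1/2488320; (3j)²=875/184756 [(6 6 6; -3 -1 4)], sign=+1
B: triangle coeff Δ(6,6,6) = 1/325909584; Σ_t [0,4]: t=0:+1/1658880 t=1:−1/155520 t=2:+1/110592 t=3:−1/518400 t=4:+1/24883200 = 11/8294400; (3j)²=11/4199 [(6 6 6; 2 -2 0)], sign=+1
I_A²/I_B² = (875/184756)/(11/4199) = 875/484

875/484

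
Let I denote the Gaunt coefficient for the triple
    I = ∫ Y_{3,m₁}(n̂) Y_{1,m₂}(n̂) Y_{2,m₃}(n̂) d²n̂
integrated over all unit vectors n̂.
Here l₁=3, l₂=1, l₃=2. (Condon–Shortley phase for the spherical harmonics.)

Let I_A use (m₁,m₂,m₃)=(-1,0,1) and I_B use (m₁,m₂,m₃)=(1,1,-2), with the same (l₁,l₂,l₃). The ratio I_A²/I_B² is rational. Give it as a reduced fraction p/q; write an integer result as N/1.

Same 3,1,2: normalisation and zero-m 3j drop out of the ratio.
A: Δ: 2! 4! 0! / 7! → 1/105; sum: t=1:−1/6 = -1/6; 3j²(3 1 2; -1 0 1) = Δ·Π!·Σ² = 8/105  (sign +1)
B: Δ: 2! 4! 0! / 7! → 1/105; sum: t=2:+1/48 = 1/48; 3j²(3 1 2; 1 1 -2) = Δ·Π!·Σ² = 1/105  (sign +1)
I_A²/I_B² = (8/105)/(1/105) = 8/1

8/1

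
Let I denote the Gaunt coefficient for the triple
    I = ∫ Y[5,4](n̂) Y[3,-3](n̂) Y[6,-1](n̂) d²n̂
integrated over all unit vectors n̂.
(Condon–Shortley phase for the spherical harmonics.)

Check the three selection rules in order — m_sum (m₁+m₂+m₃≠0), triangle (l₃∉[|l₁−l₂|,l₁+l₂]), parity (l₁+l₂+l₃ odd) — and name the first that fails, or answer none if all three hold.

azimuthal sum: 4 − 3 − 1 = 0  ✓
2 ≤ 6 ≤ 8 (triangle on l)  ✓
L = 5 + 3 + 6 = 14 (even)  ✓

none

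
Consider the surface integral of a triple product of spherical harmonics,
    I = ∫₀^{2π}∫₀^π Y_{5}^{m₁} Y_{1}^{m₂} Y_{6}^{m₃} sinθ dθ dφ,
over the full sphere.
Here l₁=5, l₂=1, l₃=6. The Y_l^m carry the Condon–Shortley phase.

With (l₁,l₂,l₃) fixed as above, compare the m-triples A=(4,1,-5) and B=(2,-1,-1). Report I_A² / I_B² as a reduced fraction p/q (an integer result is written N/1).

11/2

l's match ⇒ only the (l;m) 3-j factors differ between A and B.
A: triangle coeff Δ(5,1,6) = 1/858; Σ_t [0,0]: t=0:+1/725760 = 1/725760; (3j)²=5/78 [(5 1 6; 4 1 -5)], sign=-1
B: triangle coeff Δ(5,1,6) = 1/858; Σ_t [0,0]: t=0:+1/60480 = 1/60480; (3j)²=5/429 [(5 1 6; 2 -1 -1)], sign=-1
I_A²/I_B² = (5/78)/(5/429) = 11/2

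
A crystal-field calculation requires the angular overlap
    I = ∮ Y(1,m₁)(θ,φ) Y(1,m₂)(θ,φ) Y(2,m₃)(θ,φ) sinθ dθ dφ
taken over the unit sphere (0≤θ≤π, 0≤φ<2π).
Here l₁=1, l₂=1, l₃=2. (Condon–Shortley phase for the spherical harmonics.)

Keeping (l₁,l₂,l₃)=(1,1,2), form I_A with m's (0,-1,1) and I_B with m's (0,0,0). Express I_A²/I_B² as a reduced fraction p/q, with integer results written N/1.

3/4

l's match ⇒ only the (l;m) 3-j factors differ between A and B.
A: triangle coeff Δ(1,1,2) = 1/30; Σ_t [0,0]: t=0:+1/2 = 1/2; (3j)²=1/10 [(1 1 2; 0 -1 1)], sign=-1
B: triangle coeff Δ(1,1,2) = 1/30; Σ_t [0,0]: t=0:+1/1 = 1/1; (3j)²=2/15 [(1 1 2; 0 0 0)], sign=+1
I_A²/I_B² = (1/10)/(2/15) = 3/4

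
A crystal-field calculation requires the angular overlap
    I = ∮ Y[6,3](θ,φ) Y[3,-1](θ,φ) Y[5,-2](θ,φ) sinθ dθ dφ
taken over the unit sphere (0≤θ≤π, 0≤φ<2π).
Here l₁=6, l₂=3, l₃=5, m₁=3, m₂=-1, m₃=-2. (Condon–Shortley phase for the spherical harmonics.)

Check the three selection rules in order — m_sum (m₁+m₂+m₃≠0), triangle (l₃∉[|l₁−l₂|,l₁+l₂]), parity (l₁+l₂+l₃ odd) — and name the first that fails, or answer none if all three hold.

none

azimuthal sum: 3 − 1 − 2 = 0  ✓
3 ≤ 5 ≤ 9 (triangle on l)  ✓
L = 6 + 3 + 5 = 14 (even)  ✓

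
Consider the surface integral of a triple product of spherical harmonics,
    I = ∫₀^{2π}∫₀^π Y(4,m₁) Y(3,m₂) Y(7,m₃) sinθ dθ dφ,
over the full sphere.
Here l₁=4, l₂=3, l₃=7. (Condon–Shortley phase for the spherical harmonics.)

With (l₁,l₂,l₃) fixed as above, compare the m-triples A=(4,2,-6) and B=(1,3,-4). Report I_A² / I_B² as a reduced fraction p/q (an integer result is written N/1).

Shared (l₁,l₂,l₃)=(4,3,7): N and (l;000)² cancel in I_A²/I_B².
A: Δ = 0!·8!·6!/15! = 1/45045; Racah Σ t=0..0: t=0:+1/4838400 = 1/4838400; ⇒ 3j(4 3 7; 4 2 -6)² = 1/35, sgn -1
B: Δ = 0!·8!·6!/15! = 1/45045; Racah Σ t=0..0: t=0:+1/518400 = 1/518400; ⇒ 3j(4 3 7; 1 3 -4)² = 2/195, sgn -1
I_A²/I_B² = (1/35)/(2/195) = 39/14

39/14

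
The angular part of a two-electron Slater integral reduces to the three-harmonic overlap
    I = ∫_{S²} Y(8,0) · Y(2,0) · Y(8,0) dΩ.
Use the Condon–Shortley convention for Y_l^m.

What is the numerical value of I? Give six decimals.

Rules hold: Σm=0, L=18 even, 6≤8≤10.
N = 17·5·17 = 1445
Δ = 2!·14!·2!/19! = 1/348840
Racah Σ t=0..2: t=0:+1/116121600 t=1:−1/25401600 t=2:+1/116121600 = -1/45158400
⇒ 3j(8 2 8; 0 0 0)² = 24/1615, sgn -1
(m-triple is (0,0,0) — same symbol as above.)
4πI² = N·(3j₀)²·(3jₘ)² = 576/1805
I = +1·√(0.319114/4π) = 0.15935574

0.159356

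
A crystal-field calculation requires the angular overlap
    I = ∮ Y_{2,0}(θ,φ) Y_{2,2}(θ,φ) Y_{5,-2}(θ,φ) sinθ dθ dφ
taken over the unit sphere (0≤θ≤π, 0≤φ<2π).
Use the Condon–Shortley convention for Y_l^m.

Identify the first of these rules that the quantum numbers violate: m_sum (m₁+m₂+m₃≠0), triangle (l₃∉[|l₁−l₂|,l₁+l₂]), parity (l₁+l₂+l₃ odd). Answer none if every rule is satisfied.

azimuthal sum: 0 + 2 − 2 = 0  ✓
0 ≤ 5 ≤ 4 (triangle on l)  ✗
L = 2 + 2 + 5 = 9 (odd)

triangle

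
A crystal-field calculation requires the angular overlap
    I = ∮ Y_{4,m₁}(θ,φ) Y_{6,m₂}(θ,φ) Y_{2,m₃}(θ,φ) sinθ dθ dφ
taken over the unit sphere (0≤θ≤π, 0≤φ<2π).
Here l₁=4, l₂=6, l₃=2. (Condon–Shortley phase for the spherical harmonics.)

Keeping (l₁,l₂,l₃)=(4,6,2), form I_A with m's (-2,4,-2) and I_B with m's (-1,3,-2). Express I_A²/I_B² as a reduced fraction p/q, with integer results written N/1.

l's match ⇒ only the (l;m) 3-j factors differ between A and B.
A: triangle coeff Δ(4,6,2) = 1/6435; Σ_t [6,6]: t=6:+1/34560 = 1/34560; (3j)²=14/429 [(4 6 2; -2 4 -2)], sign=+1
B: triangle coeff Δ(4,6,2) = 1/6435; Σ_t [5,5]: t=5:−1/17280 = -1/17280; (3j)²=14/715 [(4 6 2; -1 3 -2)], sign=-1
I_A²/I_B² = (14/429)/(14/715) = 5/3

5/3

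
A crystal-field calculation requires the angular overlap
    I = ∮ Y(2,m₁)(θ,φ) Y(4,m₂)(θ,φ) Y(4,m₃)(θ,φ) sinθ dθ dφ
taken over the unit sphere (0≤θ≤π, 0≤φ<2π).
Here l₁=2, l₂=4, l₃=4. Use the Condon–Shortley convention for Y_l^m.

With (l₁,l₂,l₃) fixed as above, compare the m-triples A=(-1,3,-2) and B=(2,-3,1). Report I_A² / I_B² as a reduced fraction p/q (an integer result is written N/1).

25/18

Shared (l₁,l₂,l₃)=(2,4,4): N and (l;000)² cancel in I_A²/I_B².
A: Δ = 2!·2!·6!/11! = 1/13860; Racah Σ t=1..2: t=1:−1/1440 t=2:+1/240 = 1/288; ⇒ 3j(2 4 4; -1 3 -2)² = 5/132, sgn +1
B: Δ = 2!·2!·6!/11! = 1/13860; Racah Σ t=0..0: t=0:+1/480 = 1/480; ⇒ 3j(2 4 4; 2 -3 1)² = 3/110, sgn -1
I_A²/I_B² = (5/132)/(3/110) = 25/18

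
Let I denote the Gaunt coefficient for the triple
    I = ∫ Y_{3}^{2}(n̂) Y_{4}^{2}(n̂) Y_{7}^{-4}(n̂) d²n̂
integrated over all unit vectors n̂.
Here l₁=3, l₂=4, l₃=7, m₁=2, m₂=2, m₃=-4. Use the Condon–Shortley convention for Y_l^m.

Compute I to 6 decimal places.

0.250850

Checks pass: Σm=0; 14 even; l₃=7∈[1,7].
(2·3+1)(2·4+1)(2·7+1) = 945
Δ: 0! 6! 8! / 15! → 1/45045
sum: t=0:+1/20736 = 1/20736
3j²(3 4 7; 0 0 0) = Δ·Π!·Σ² = 35/1287  (sign -1)
sum: t=0:+1/172800 = 1/172800
3j²(3 4 7; 2 2 -4) = Δ·Π!·Σ² = 2/65  (sign -1)
combine: 4πI² = 945·35/1287·2/65 = 1470/1859
take √, sign +1: I = 0.25084996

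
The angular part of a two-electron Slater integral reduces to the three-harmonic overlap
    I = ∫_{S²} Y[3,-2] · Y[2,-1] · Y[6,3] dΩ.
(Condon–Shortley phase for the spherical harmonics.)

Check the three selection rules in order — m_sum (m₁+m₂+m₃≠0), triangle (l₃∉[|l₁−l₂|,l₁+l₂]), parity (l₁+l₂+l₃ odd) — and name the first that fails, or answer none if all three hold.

triangle

azimuthal sum: -2 − 1 + 3 = 0  ✓
1 ≤ 6 ≤ 5 (triangle on l)  ✗
L = 3 + 2 + 6 = 11 (odd)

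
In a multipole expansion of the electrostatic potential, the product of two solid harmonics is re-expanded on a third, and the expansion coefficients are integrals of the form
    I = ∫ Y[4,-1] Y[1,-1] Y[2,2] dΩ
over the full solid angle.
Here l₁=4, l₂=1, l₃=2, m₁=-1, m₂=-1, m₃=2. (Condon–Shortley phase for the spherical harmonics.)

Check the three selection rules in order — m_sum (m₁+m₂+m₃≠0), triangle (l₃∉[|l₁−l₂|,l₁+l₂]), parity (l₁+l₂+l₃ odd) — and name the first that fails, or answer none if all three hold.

triangle

azimuthal sum: -1 − 1 + 2 = 0  ✓
3 ≤ 2 ≤ 5 (triangle on l)  ✗
L = 4 + 1 + 2 = 7 (odd)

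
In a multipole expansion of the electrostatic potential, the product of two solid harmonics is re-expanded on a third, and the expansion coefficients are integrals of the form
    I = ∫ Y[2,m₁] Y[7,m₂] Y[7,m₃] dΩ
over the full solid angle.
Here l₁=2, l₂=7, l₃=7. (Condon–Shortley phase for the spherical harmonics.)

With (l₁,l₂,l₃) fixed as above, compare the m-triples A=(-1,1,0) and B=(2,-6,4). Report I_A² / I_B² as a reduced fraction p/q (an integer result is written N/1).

7/117

l's match ⇒ only the (l;m) 3-j factors differ between A and B.
A: triangle coeff Δ(2,7,7) = 1/185640; Σ_t [1,2]: t=1:−1/1209600 t=2:+1/1036800 = 1/7257600; (3j)²=1/2210 [(2 7 7; -1 1 0)], sign=-1
B: triangle coeff Δ(2,7,7) = 1/185640; Σ_t [0,0]: t=0:+1/159667200 = 1/159667200; (3j)²=9/1190 [(2 7 7; 2 -6 4)], sign=-1
I_A²/I_B² = (1/2210)/(9/1190) = 7/117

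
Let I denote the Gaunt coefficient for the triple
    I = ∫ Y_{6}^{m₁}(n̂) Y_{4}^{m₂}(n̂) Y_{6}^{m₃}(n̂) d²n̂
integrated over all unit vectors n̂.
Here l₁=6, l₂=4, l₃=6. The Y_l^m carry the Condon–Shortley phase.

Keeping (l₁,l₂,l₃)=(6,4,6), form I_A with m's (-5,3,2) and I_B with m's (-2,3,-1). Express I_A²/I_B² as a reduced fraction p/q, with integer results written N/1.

33/2

Same 6,4,6: normalisation and zero-m 3j drop out of the ratio.
A: Δ: 4! 8! 4! / 17! → 1/15315300; sum: t=3:−1/5806080 t=4:+1/725760 = 1/829440; 3j²(6 4 6; -5 3 2) = Δ·Π!·Σ² = 49/2652  (sign +1)
B: Δ: 4! 8! 4! / 17! → 1/15315300; sum: t=3:−1/103680 t=4:+1/82944 = 1/414720; 3j²(6 4 6; -2 3 -1) = Δ·Π!·Σ² = 49/43758  (sign -1)
I_A²/I_B² = (49/2652)/(49/43758) = 33/2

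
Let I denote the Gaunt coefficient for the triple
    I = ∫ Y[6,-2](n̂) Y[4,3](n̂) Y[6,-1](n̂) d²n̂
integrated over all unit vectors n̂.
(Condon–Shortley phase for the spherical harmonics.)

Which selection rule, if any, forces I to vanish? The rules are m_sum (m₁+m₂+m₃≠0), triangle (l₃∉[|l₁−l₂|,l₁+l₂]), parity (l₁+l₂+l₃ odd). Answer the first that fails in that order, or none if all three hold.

none

Σmᵢ = 0  ✓
l₃∈[|l₁−l₂|,l₁+l₂]=[2,10], have l₃=6  ✓
Σlᵢ = 16 ⇒ even  ✓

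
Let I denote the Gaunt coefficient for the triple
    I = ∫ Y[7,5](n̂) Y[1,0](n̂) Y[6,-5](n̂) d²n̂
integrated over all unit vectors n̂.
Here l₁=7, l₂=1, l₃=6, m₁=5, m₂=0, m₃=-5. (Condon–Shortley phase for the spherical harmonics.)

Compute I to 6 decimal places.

-0.171413

m-sum 0 ✓  L=14 even ✓  6≤6≤8 ✓
Π(2lᵢ+1) = 15×3×13 = 585
triangle coeff Δ(7,1,6) = 1/1365
Σ_t [1,1]: t=1:−1/518400 = -1/518400
(3j)²=7/195 [(7 1 6; 0 0 0)], sign=-1
Σ_t [1,1]: t=1:−1/39916800 = -1/39916800
(3j)²=8/455 [(7 1 6; 5 0 -5)], sign=+1
⇒ 4πI² = 24/65
I = (-1)√(24/65/(4π)) = -0.17141310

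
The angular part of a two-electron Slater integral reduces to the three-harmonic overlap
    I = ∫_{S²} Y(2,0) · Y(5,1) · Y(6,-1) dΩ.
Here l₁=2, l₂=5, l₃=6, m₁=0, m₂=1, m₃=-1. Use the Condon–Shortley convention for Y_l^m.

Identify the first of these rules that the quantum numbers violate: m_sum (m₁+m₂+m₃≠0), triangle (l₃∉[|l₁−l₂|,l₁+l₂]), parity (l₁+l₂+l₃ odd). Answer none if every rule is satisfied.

azimuthal sum: 0 + 1 − 1 = 0  ✓
3 ≤ 6 ≤ 7 (triangle on l)  ✓
L = 2 + 5 + 6 = 13 (odd)  ✗

parity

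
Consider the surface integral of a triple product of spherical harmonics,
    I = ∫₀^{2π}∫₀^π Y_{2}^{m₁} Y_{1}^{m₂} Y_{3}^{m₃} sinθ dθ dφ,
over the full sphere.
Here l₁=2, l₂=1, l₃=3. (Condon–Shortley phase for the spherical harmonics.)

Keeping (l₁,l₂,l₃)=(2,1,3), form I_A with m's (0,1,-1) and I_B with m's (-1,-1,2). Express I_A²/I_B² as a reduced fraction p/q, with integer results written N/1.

3/5

Same 2,1,3: normalisation and zero-m 3j drop out of the ratio.
A: Δ: 0! 4! 2! / 7! → 1/105; sum: t=0:+1/8 = 1/8; 3j²(2 1 3; 0 1 -1) = Δ·Π!·Σ² = 2/35  (sign +1)
B: Δ: 0! 4! 2! / 7! → 1/105; sum: t=0:+1/12 = 1/12; 3j²(2 1 3; -1 -1 2) = Δ·Π!·Σ² = 2/21  (sign -1)
I_A²/I_B² = (2/35)/(2/21) = 3/5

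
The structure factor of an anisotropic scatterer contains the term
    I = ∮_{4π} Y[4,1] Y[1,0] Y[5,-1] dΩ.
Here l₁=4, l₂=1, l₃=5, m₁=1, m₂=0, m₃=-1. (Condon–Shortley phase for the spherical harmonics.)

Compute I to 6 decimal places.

-0.240571

Rules hold: Σm=0, L=10 even, 3≤5≤5.
N = 9·3·11 = 297
Δ = 0!·8!·2!/11! = 1/495
Racah Σ t=0..0: t=0:+1/576 = 1/576
⇒ 3j(4 1 5; 0 0 0)² = 5/99, sgn -1
Racah Σ t=0..0: t=0:+1/720 = 1/720
⇒ 3j(4 1 5; 1 0 -1)² = 8/165, sgn +1
4πI² = N·(3j₀)²·(3jₘ)² = 8/11
I = -1·√(0.727273/4π) = -0.24057125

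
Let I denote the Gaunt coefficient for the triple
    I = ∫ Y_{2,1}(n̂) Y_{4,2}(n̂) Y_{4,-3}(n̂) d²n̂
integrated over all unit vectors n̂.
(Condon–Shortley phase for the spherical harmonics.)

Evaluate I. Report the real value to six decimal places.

-0.187702

m-sum 0 ✓  L=10 even ✓  2≤4≤6 ✓
Π(2lᵢ+1) = 5×9×9 = 405
triangle coeff Δ(2,4,4) = 1/13860
Σ_t [0,2]: t=0:+1/192 t=1:−1/36 t=2:+1/192 = -5/288
(3j)²=20/693 [(2 4 4; 0 0 0)], sign=-1
Σ_t [0,1]: t=0:+1/1440 t=1:−1/240 = -1/288
(3j)²=5/132 [(2 4 4; 1 2 -3)], sign=+1
⇒ 4πI² = 375/847
I = (-1)√(375/847/(4π)) = -0.18770204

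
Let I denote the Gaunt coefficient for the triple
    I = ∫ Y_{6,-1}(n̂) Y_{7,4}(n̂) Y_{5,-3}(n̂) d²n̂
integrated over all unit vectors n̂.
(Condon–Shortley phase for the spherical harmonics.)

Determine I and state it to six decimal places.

-0.099902

Checks pass: Σm=0; 18 even; l₃=5∈[1,13].
(2·6+1)(2·7+1)(2·5+1) = 2145
Δ: 8! 4! 6! / 19! → 1/174594420
sum: t=2:+1/4147200 t=3:−1/207360 t=4:+1/82944 t=5:−1/207360 t=6:+1/4147200 = 1/345600
3j²(6 7 5; 0 0 0) = Δ·Π!·Σ² = 420/46189  (sign -1)
sum: t=5:−1/2073600 t=6:+1/1036800 t=7:−1/5806080 = 1/3225600
3j²(6 7 5; -1 4 -3) = Δ·Π!·Σ² = 27/4199  (sign +1)
combine: 4πI² = 2145·420/46189·27/4199 = 170100/1356277
take √, sign -1: I = -0.09990173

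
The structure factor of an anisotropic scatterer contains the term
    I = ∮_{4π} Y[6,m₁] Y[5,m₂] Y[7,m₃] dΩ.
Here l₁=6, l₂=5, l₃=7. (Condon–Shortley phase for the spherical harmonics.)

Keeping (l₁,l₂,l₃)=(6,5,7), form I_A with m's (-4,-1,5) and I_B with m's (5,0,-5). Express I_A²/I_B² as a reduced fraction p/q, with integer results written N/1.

1369/165

Shared (l₁,l₂,l₃)=(6,5,7): N and (l;000)² cancel in I_A²/I_B².
A: Δ = 4!·8!·6!/19! = 1/174594420; Racah Σ t=2..4: t=2:+1/7741440 t=3:−1/3628800 t=4:+1/24883200 = -37/348364800; ⇒ 3j(6 5 7; -4 -1 5)² = 1369/176358, sgn -1
B: Δ = 4!·8!·6!/19! = 1/174594420; Racah Σ t=0..1: t=0:+1/14515200 t=1:−1/11612160 = -1/58060800; ⇒ 3j(6 5 7; 5 0 -5)² = 55/58786, sgn -1
I_A²/I_B² = (1369/176358)/(55/58786) = 1369/165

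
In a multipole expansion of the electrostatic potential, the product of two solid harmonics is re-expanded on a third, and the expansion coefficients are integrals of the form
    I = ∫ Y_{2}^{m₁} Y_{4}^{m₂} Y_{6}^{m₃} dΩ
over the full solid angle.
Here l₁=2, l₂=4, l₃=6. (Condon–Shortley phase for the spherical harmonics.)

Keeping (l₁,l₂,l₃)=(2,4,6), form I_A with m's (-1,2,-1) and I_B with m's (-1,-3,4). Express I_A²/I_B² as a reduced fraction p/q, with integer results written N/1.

7/24

Same 2,4,6: normalisation and zero-m 3j drop out of the ratio.
A: Δ: 0! 4! 8! / 13! → 1/6435; sum: t=0:+1/8640 = 1/8640; 3j²(2 4 6; -1 2 -1) = Δ·Π!·Σ² = 14/1287  (sign -1)
B: Δ: 0! 4! 8! / 13! → 1/6435; sum: t=0:+1/30240 = 1/30240; 3j²(2 4 6; -1 -3 4) = Δ·Π!·Σ² = 16/429  (sign +1)
I_A²/I_B² = (14/1287)/(16/429) = 7/24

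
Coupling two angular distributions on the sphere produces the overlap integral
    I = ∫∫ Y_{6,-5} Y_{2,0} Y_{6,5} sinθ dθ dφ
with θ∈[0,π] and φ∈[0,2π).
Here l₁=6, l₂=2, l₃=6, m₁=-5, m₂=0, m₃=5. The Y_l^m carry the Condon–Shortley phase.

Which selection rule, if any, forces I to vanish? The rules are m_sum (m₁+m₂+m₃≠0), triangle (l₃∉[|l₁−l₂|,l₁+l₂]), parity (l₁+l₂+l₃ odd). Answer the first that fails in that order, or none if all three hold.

Σmᵢ = 0  ✓
l₃∈[|l₁−l₂|,l₁+l₂]=[4,8], have l₃=6  ✓
Σlᵢ = 14 ⇒ even  ✓

none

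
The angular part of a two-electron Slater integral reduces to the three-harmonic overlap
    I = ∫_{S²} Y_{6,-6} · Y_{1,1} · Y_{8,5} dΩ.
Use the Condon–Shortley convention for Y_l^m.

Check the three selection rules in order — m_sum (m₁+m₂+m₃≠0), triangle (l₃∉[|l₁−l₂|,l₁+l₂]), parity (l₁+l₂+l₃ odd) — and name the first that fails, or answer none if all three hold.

azimuthal sum: -6 + 1 + 5 = 0  ✓
5 ≤ 8 ≤ 7 (triangle on l)  ✗
L = 6 + 1 + 8 = 15 (odd)

triangle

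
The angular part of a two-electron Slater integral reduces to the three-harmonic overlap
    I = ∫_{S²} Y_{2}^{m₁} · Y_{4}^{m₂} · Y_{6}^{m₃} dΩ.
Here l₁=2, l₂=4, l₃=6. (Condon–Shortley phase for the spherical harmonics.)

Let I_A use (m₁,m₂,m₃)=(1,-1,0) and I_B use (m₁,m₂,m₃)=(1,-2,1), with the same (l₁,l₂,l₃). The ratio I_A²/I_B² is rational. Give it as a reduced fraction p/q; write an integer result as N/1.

Same 2,4,6: normalisation and zero-m 3j drop out of the ratio.
A: Δ: 0! 4! 8! / 13! → 1/6435; sum: t=0:+1/4320 = 1/4320; 3j²(2 4 6; 1 -1 0) = Δ·Π!·Σ² = 8/429  (sign +1)
B: Δ: 0! 4! 8! / 13! → 1/6435; sum: t=0:+1/8640 = 1/8640; 3j²(2 4 6; 1 -2 1) = Δ·Π!·Σ² = 14/1287  (sign -1)
I_A²/I_B² = (8/429)/(14/1287) = 12/7

12/7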